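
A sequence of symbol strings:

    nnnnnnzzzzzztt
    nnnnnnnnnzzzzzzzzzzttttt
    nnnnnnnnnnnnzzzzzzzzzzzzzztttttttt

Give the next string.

nnnnnnnnnnnnnnnzzzzzzzzzzzzzzzzzzttttttttttt

The n-th term is 3n+3 n's then 4n+2 z's then 3n-1 t's (n = 1, 2, …).
Setting n = 4 gives 15, 18, 11 characters in each block.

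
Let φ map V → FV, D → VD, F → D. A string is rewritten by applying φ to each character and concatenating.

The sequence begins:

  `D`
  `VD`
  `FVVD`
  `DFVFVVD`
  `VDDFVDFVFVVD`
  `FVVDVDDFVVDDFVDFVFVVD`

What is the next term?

Rewriting the 21 symbols of FVVDVDDFVVDDFVDFVFVVD one by one yields D FV FV VD FV VD VD D FV FV VD VD D FV VD D FV D FV FV VD; concatenated:

DFVFVVDFVVDVDDFVFVVDVDDFVVDDFVDFVFVVD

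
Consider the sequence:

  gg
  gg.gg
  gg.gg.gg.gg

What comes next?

gg.gg.gg.gg.gg.gg.gg.gg

Every step duplicates the string with '.' between the halves.
So the next term is two copies of gg.gg.gg.gg with '.' between the halves.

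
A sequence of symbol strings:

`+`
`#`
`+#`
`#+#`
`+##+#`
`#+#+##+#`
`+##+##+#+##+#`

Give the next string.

#+#+##+#+##+##+#+##+#

From term 3 onward, concatenate the second-to-last term with the last: +·# = +#, #·+# = #+#, …
So term 8 is #+#+##+#·+##+##+#+##+#.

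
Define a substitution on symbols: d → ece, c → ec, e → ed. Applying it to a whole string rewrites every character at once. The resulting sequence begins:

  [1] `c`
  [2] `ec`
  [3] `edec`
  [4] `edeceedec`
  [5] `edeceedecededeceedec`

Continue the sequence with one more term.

Rewriting the 20 symbols of edeceedecededeceedec one by one yields ed ece ed ec ed ed ece ed ec ed ece ed ece ed ec ed ed ece ed ec; concatenated:

edeceedecededeceedecedeceedeceedecededeceedec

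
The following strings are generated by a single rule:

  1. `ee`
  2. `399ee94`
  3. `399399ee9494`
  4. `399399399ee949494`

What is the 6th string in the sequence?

399399399399399ee9494949494

Every step adds 399 to the front and 94 to the end of the previous string.
From 399399399ee949494, 2 further steps: 399399399ee949494 → 399399399399ee94949494 → (answer).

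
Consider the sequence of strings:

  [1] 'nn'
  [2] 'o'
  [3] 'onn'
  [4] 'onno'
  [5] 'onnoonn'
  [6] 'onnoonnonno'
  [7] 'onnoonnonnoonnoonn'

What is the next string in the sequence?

This is a Fibonacci-style word recurrence s(k) = s(k−1)·s(k−2): e.g. o·nn = onn.
The next term joins onnoonnonnoonnoonn and onnoonnonno.

onnoonnonnoonnoonnonnoonnonno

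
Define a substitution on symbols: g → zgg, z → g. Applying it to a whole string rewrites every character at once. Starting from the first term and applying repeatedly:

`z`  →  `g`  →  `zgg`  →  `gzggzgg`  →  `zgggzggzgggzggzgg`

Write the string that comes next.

gzggzggzgggzggzgggzggzggzgggzggzgggzggzgg

Replace each of the 17 characters of zgggzggzgggzggzgg in place — g zgg zgg zgg g zgg zgg g zgg zgg zgg g zgg zgg g zgg zgg — and concatenate.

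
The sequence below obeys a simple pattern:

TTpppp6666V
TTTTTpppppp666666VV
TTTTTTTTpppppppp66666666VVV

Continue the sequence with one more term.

TTTTTTTTTTTpppppppppp6666666666VVVV

The n-th term is 3n-1 T's then 2n+2 p's then 2n+2 6's then n V's (n = 1, 2, …).
Setting n = 4 gives 11, 10, 10, 4 characters in each block.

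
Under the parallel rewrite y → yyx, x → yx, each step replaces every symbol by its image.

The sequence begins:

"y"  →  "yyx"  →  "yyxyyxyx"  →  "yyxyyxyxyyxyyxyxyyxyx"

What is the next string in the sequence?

yyxyyxyxyyxyyxyxyyxyxyyxyyxyxyyxyyxyxyyxyxyyxyyxyxyyxyx

Replace each of the 21 characters of yyxyyxyxyyxyyxyxyyxyx in place — yyx yyx yx yyx yyx yx yyx yx yyx yyx yx yyx yyx yx yyx yx yyx yyx yx yyx yx — and concatenate.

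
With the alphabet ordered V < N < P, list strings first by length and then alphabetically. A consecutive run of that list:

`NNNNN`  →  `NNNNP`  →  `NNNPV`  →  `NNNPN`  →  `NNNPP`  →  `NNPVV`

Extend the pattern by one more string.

The successor of NNPVV increments the rightmost position that isn't already P and resets every position after it to V.

NNPVN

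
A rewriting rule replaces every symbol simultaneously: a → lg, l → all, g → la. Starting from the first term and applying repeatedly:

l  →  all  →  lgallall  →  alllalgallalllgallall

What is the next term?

lgallallalllgalllalgallalllgallallalllalgallalllgallall

φ(alllalgallalllgallall) expands symbol-by-symbol to lg all all all lg all la lg all all lg all all all la lg all all lg all all; joining the 21 pieces gives the next term.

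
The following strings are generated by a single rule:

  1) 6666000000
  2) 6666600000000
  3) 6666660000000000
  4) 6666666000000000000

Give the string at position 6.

6666666660000000000000000

The n-th term is n+2 6's then 2n+2 0's, where the shown terms are n = 2, 3, 4, 5.
Setting n = 7 gives 9, 16 characters in each block.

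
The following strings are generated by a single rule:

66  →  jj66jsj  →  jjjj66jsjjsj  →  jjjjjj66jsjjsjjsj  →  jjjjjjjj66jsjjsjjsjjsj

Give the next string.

s(k+1) = jj·s(k)·jsj, so each term gains jj as a prefix and jsj as a suffix.
Applying this once more to jjjjjjjj66jsjjsjjsjjsj:

jjjjjjjjjj66jsjjsjjsjjsjjsj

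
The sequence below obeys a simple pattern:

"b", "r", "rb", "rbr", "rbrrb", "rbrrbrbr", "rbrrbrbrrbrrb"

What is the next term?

rbrrbrbrrbrrbrbrrbrbr

From term 3 onward, concatenate the last term with the second-to-last: r·b = rb, rb·r = rbr, …
So term 8 is rbrrbrbrrbrrb·rbrrbrbr.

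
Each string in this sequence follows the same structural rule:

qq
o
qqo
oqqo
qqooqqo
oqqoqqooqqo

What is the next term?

qqooqqooqqoqqooqqo

This is a Fibonacci-style word recurrence s(k) = s(k−2)·s(k−1): e.g. qq·o = qqo.
So term 7 is qqooqqo·oqqoqqooqqo.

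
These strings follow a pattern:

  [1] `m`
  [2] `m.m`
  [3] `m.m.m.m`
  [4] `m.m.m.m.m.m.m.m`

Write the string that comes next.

s(k+1) = s(k)·.·s(k) — each term doubles the last with '.' between the halves.
Doubling m.m.m.m.m.m.m.m with '.' between the halves:

m.m.m.m.m.m.m.m.m.m.m.m.m.m.m.m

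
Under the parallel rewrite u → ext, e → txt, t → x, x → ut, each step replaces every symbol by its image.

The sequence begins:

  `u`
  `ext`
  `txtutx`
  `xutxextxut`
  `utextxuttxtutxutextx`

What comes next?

Rewriting the 20 symbols of utextxuttxtutxutextx one by one yields ext x txt ut x ut ext x x ut x ext x ut ext x txt ut x ut; concatenated:

extxtxtutxutextxxutxextxutextxtxtutxut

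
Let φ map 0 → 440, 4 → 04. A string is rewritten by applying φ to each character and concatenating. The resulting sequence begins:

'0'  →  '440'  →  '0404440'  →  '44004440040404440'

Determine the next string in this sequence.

04044404400404044404400444004440040404440

φ(44004440040404440) expands symbol-by-symbol to 04 04 440 440 04 04 04 440 440 04 440 04 440 04 04 04 440; joining the 17 pieces gives the next term.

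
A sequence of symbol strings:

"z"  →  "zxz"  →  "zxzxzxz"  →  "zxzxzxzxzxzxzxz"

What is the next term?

Each string is two copies of the previous one joined by 'x'.
Doubling zxzxzxzxzxzxzxz with 'x' between the halves:

zxzxzxzxzxzxzxzxzxzxzxzxzxzxzxz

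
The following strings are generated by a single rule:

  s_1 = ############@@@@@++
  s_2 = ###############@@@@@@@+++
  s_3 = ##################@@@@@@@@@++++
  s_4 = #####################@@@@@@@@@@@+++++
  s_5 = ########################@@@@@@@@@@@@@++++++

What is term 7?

##############################@@@@@@@@@@@@@@@@@++++++++

Reading off run lengths: # runs 12, 15, 18, 21, 24; @ runs 5, 7, 9, 11, 13; + runs 2, 3, 4, 5, 6 — each is linear in n, where the shown terms are n = 3, 4, 5, 6, 7.
For term 7, n = 9, so the run lengths are 30, 17, 8.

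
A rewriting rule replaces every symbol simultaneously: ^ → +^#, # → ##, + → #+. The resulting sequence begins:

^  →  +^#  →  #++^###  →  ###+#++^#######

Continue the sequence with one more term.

Rewriting the 15 symbols of ###+#++^####### one by one yields ## ## ## #+ ## #+ #+ +^# ## ## ## ## ## ## ##; concatenated:

#######+###+#++^###############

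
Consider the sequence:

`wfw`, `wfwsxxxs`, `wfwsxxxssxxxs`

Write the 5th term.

Each term is the previous one with sxxxs appended.
From wfwsxxxssxxxs, 2 further steps: wfwsxxxssxxxs → wfwsxxxssxxxssxxxs → (answer).

wfwsxxxssxxxssxxxssxxxs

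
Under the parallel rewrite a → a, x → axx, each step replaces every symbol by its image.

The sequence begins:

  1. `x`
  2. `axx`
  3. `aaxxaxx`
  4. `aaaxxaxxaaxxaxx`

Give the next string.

aaaaxxaxxaaxxaxxaaaxxaxxaaxxaxx

φ(aaaxxaxxaaxxaxx) expands symbol-by-symbol to a a a axx axx a axx axx a a axx axx a axx axx; joining the 15 pieces gives the next term.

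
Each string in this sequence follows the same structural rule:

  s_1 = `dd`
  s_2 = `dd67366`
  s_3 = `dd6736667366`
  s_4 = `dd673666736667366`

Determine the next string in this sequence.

Each term is the previous one with 67366 appended.
Applying this once more to dd673666736667366:

dd67366673666736667366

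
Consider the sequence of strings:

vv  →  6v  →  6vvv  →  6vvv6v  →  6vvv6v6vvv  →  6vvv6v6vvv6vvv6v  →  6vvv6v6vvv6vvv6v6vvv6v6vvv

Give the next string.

Each term (from the third on) is the previous term followed by the one before it: term 3 = 6v·vv = 6vvv.
So term 8 is 6vvv6v6vvv6vvv6v6vvv6v6vvv·6vvv6v6vvv6vvv6v.

6vvv6v6vvv6vvv6v6vvv6v6vvv6vvv6v6vvv6vvv6v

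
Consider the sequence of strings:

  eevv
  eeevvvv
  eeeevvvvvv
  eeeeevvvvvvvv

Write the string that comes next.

eeeeeevvvvvvvvvv

Term n consists of n+1 e's, followed by 2n v's (n = 1, 2, …).
For the next term, n = 5, so the run lengths are 6, 10.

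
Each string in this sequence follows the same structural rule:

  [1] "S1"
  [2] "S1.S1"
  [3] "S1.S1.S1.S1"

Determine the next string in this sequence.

Every step duplicates the string with '.' between the halves.
One more doubling of S1.S1.S1.S1 gives the answer.

S1.S1.S1.S1.S1.S1.S1.S1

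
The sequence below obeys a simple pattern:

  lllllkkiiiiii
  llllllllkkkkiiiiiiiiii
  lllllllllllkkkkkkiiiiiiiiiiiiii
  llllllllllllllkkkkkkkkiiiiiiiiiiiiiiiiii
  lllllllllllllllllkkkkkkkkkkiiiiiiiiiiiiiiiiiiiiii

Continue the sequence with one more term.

llllllllllllllllllllkkkkkkkkkkkkiiiiiiiiiiiiiiiiiiiiiiiiii

The n-th term is 3n+2 l's then 2n k's then 4n+2 i's (n = 1, 2, …).
At n = 6 the blocks have lengths 20, 12, 26.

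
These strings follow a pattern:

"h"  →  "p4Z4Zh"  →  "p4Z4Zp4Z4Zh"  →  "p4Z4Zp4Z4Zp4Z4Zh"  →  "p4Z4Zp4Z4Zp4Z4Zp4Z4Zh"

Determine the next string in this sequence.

Each term is the previous one with p4Z4Z prepended.
Applying this once more to p4Z4Zp4Z4Zp4Z4Zp4Z4Zh:

p4Z4Zp4Z4Zp4Z4Zp4Z4Zp4Z4Zh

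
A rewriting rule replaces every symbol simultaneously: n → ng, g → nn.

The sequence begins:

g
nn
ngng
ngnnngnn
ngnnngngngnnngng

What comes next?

φ(ngnnngngngnnngng) expands symbol-by-symbol to ng nn ng ng ng nn ng nn ng nn ng ng ng nn ng nn; joining the 16 pieces gives the next term.

ngnnngngngnnngnnngnnngngngnnngnn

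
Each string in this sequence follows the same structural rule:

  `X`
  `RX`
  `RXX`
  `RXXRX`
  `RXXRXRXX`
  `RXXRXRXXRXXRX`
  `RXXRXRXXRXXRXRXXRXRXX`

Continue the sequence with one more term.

This is a Fibonacci-style word recurrence s(k) = s(k−1)·s(k−2): e.g. RX·X = RXX.
The next term joins RXXRXRXXRXXRXRXXRXRXX and RXXRXRXXRXXRX.

RXXRXRXXRXXRXRXXRXRXXRXXRXRXXRXXRX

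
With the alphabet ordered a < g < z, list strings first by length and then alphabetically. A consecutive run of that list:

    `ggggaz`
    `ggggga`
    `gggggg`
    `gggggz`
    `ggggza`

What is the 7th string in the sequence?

Stepping forward 2 times from ggggza: ggggza → ggggzg, then the target.

ggggzz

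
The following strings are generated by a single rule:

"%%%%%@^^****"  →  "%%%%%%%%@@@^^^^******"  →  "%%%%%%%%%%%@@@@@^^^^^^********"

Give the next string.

Term n consists of 3n+2 %'s, followed by 2n-1 @'s, followed by 2n ^'s, followed by 2n+2 *'s (n = 1, 2, …).
For the next term, n = 4, so the run lengths are 14, 7, 8, 10.

%%%%%%%%%%%%%%@@@@@@@^^^^^^^^**********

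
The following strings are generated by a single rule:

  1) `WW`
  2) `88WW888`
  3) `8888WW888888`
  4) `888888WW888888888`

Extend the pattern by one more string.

Each term wraps the previous one in 88 on the left and 888 on the right.
Applying this once more to 888888WW888888888:

88888888WW888888888888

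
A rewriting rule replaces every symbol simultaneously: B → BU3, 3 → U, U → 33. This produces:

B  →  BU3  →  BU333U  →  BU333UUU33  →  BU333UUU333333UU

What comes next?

BU333UUU333333UUUUUU3333

φ(BU333UUU333333UU) expands symbol-by-symbol to BU3 33 U U U 33 33 33 U U U U U U 33 33; joining the 16 pieces gives the next term.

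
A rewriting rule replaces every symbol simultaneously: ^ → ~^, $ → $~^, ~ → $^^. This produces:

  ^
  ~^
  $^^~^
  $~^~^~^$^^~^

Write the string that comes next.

Expanding $~^~^~^$^^~^: $→$~^, ~→$^^, ^→~^, ~→$^^, ^→~^, ~→$^^, ^→~^, $→$~^, ^→~^, ^→~^, ~→$^^, ^→~^. Concatenated: $~^ $^^ ~^ $^^ ~^ $^^ ~^ $~^ ~^ ~^ $^^ ~^.

$~^$^^~^$^^~^$^^~^$~^~^~^$^^~^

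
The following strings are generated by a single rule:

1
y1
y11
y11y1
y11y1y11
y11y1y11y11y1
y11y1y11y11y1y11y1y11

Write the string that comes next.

From term 3 onward, concatenate the last term with the second-to-last: y1·1 = y11, y11·y1 = y11y1, …
The next term joins y11y1y11y11y1y11y1y11 and y11y1y11y11y1.

y11y1y11y11y1y11y1y11y11y1y11y11y1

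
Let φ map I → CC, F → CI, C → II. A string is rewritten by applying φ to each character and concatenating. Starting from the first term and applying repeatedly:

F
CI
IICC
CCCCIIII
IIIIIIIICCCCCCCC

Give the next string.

CCCCCCCCCCCCCCCCIIIIIIIIIIIIIIII

Replace each of the 16 characters of IIIIIIIICCCCCCCC in place — CC CC CC CC CC CC CC CC II II II II II II II II — and concatenate.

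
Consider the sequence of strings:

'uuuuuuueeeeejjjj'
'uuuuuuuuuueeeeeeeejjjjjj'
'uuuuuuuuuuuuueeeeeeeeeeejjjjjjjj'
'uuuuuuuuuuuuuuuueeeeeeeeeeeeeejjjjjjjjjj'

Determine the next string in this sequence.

The n-th term is 3n+1 u's then 3n-1 e's then 2n j's, where the shown terms are n = 2, 3, 4, 5.
For the next term, n = 6, so the run lengths are 19, 17, 12.

uuuuuuuuuuuuuuuuuuueeeeeeeeeeeeeeeeejjjjjjjjjjjj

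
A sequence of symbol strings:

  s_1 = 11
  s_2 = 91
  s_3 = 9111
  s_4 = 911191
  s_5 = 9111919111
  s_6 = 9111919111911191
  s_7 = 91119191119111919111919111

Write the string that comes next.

911191911191119191119191119111919111911191

Each term (from the third on) is the previous term followed by the one before it: term 3 = 91·11 = 9111.
So term 8 is 91119191119111919111919111·9111919111911191.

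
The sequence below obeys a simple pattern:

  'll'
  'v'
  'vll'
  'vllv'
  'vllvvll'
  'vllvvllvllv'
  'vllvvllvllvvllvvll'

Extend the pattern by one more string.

Each term (from the third on) is the previous term followed by the one before it: term 3 = v·ll = vll.
The next term joins vllvvllvllvvllvvll and vllvvllvllv.

vllvvllvllvvllvvllvllvvllvllv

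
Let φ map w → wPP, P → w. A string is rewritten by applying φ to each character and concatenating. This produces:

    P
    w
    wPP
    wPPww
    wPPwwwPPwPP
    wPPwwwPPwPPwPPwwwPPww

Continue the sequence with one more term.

Replace each of the 21 characters of wPPwwwPPwPPwPPwwwPPww in place — wPP w w wPP wPP wPP w w wPP w w wPP w w wPP wPP wPP w w wPP wPP — and concatenate.

wPPwwwPPwPPwPPwwwPPwwwPPwwwPPwPPwPPwwwPPwPP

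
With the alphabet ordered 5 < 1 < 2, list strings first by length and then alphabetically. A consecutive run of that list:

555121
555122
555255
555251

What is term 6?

Continuing the enumeration 2 steps past 555251: 555251 → 555252 → (answer).

555215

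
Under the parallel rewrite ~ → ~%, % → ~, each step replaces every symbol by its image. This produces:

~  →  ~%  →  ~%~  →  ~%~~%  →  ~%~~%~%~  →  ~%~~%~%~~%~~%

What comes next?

Rewriting the 13 symbols of ~%~~%~%~~%~~% one by one yields ~% ~ ~% ~% ~ ~% ~ ~% ~% ~ ~% ~% ~; concatenated:

~%~~%~%~~%~~%~%~~%~%~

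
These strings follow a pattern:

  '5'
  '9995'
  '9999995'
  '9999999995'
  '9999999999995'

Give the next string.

The strings grow by a fixed prefix 999 each time.
So the next term is 999·9999999999995.

9999999999999995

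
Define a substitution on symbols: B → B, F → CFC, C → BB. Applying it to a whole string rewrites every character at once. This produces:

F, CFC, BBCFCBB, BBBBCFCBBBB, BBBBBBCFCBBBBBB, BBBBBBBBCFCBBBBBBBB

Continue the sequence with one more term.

BBBBBBBBBBCFCBBBBBBBBBB

Replace each of the 19 characters of BBBBBBBBCFCBBBBBBBB in place — B B B B B B B B BB CFC BB B B B B B B B B — and concatenate.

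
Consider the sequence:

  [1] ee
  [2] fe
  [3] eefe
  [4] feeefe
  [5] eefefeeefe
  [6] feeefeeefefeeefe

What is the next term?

eefefeeefefeeefeeefefeeefe

From term 3 onward, concatenate the second-to-last term with the last: ee·fe = eefe, fe·eefe = feeefe, …
The next term joins eefefeeefe and feeefeeefefeeefe.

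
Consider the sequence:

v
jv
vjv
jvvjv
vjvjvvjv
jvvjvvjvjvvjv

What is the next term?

vjvjvvjvjvvjvvjvjvvjv

Each term (from the third on) is the two preceding terms concatenated in order: term 3 = v·jv = vjv.
Continuing: vjvjvvjv · jvvjvvjvjvvjv gives term 7.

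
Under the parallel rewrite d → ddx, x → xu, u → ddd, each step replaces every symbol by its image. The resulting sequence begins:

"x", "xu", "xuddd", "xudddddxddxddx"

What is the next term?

Applying the rule to each of the 14 symbols of xudddddxddxddx gives the pieces xu ddd ddx ddx ddx ddx ddx xu ddx ddx xu ddx ddx xu, which concatenate to the answer.

xudddddxddxddxddxddxxuddxddxxuddxddxxu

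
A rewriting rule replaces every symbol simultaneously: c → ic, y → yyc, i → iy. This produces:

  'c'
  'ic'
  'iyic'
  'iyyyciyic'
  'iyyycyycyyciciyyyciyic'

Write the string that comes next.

iyyycyycyycicyycyycicyycyyciciyiciyyycyycyyciciyyyciyic

Applying the rule to each of the 22 symbols of iyyycyycyyciciyyyciyic gives the pieces iy yyc yyc yyc ic yyc yyc ic yyc yyc ic iy ic iy yyc yyc yyc ic iy yyc iy ic, which concatenate to the answer.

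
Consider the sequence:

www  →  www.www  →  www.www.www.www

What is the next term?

www.www.www.www.www.www.www.www

Every step duplicates the string with '.' between the halves.
So the next term is two copies of www.www.www.www with '.' between the halves.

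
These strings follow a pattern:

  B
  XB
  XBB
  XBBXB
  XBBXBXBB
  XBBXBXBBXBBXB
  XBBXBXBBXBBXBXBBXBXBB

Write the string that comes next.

XBBXBXBBXBBXBXBBXBXBBXBBXBXBBXBBXB

From term 3 onward, concatenate the last term with the second-to-last: XB·B = XBB, XBB·XB = XBBXB, …
So term 8 is XBBXBXBBXBBXBXBBXBXBB·XBBXBXBBXBBXB.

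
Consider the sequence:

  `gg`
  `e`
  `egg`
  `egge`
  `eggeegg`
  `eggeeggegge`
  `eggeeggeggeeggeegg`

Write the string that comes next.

eggeeggeggeeggeeggeggeeggegge

Each term (from the third on) is the previous term followed by the one before it: term 3 = e·gg = egg.
So term 8 is eggeeggeggeeggeegg·eggeeggegge.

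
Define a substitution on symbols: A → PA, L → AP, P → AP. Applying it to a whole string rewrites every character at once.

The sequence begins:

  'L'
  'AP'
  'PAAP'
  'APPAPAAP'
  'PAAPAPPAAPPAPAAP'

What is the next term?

Applying the rule to each of the 16 symbols of PAAPAPPAAPPAPAAP gives the pieces AP PA PA AP PA AP AP PA PA AP AP PA AP PA PA AP, which concatenate to the answer.

APPAPAAPPAAPAPPAPAAPAPPAAPPAPAAP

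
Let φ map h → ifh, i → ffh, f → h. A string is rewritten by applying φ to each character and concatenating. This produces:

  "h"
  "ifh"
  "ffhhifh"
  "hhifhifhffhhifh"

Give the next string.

Rewriting the 15 symbols of hhifhifhffhhifh one by one yields ifh ifh ffh h ifh ffh h ifh h h ifh ifh ffh h ifh; concatenated:

ifhifhffhhifhffhhifhhhifhifhffhhifh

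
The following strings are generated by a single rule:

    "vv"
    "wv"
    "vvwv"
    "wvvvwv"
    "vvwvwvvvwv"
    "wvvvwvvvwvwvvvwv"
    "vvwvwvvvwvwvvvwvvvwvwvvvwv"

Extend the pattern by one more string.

Each term (from the third on) is the two preceding terms concatenated in order: term 3 = vv·wv = vvwv.
So term 8 is wvvvwvvvwvwvvvwv·vvwvwvvvwvwvvvwvvvwvwvvvwv.

wvvvwvvvwvwvvvwvvvwvwvvvwvwvvvwvvvwvwvvvwv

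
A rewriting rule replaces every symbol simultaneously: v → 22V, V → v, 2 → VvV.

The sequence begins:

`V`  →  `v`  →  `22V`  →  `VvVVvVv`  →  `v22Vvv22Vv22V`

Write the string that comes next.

22VVvVVvVv22V22VVvVVvVv22VVvVVvVv

Applying the rule to each of the 13 symbols of v22Vvv22Vv22V gives the pieces 22V VvV VvV v 22V 22V VvV VvV v 22V VvV VvV v, which concatenate to the answer.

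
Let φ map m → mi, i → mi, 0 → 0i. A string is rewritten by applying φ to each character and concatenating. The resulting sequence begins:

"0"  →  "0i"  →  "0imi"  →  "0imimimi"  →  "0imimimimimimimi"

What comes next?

0imimimimimimimimimimimimimimimi

φ(0imimimimimimimi) expands symbol-by-symbol to 0i mi mi mi mi mi mi mi mi mi mi mi mi mi mi mi; joining the 16 pieces gives the next term.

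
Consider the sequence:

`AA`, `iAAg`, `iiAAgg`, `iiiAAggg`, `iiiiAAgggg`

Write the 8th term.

Each term wraps the previous one in i on the left and g on the right.
From iiiiAAgggg, 3 further steps: iiiiAAgggg → iiiiiAAggggg → iiiiiiAAgggggg → (answer).

iiiiiiiAAggggggg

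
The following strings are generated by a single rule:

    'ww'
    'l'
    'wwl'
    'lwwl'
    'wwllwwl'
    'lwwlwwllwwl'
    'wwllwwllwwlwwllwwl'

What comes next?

This is a Fibonacci-style word recurrence s(k) = s(k−2)·s(k−1): e.g. ww·l = wwl.
Continuing: lwwlwwllwwl · wwllwwllwwlwwllwwl gives term 8.

lwwlwwllwwlwwllwwllwwlwwllwwl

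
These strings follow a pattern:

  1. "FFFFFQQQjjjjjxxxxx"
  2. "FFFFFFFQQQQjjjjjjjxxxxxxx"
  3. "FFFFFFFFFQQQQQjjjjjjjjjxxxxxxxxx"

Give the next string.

Reading off run lengths: F runs 5, 7, 9; Q runs 3, 4, 5; j runs 5, 7, 9; x runs 5, 7, 9 — each is linear in n, where the shown terms are n = 3, 4, 5.
Setting n = 6 gives 11, 6, 11, 11 characters in each block.

FFFFFFFFFFFQQQQQQjjjjjjjjjjjxxxxxxxxxxx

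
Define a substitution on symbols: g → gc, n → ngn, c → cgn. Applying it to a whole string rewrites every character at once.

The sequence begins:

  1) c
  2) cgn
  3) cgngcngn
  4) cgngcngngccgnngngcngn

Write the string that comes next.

Rewriting the 21 symbols of cgngcngngccgnngngcngn one by one yields cgn gc ngn gc cgn ngn gc ngn gc cgn cgn gc ngn ngn gc ngn gc cgn ngn gc ngn; concatenated:

cgngcngngccgnngngcngngccgncgngcngnngngcngngccgnngngcngn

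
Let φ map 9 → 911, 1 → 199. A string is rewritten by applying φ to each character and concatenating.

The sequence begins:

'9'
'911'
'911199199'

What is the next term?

911199199199911911199911911

Rewriting each symbol of 911199199: 9→911, 1→199, 1→199, 1→199, 9→911, 9→911, 1→199, 9→911, 9→911, which concatenates to 911 199 199 199 911 911 199 911 911.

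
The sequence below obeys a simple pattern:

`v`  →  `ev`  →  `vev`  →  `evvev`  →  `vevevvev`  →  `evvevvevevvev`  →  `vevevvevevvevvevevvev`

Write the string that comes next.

Each term (from the third on) is the two preceding terms concatenated in order: term 3 = v·ev = vev.
The next term joins evvevvevevvev and vevevvevevvevvevevvev.

evvevvevevvevvevevvevevvevvevevvev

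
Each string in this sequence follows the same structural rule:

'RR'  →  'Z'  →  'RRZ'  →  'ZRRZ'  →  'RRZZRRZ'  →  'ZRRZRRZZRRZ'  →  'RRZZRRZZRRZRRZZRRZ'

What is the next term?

ZRRZRRZZRRZRRZZRRZZRRZRRZZRRZ

From term 3 onward, concatenate the second-to-last term with the last: RR·Z = RRZ, Z·RRZ = ZRRZ, …
The next term joins ZRRZRRZZRRZ and RRZZRRZZRRZRRZZRRZ.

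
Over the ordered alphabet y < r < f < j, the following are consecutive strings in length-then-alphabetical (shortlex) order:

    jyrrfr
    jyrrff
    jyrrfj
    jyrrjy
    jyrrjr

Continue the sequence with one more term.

Find the rightmost character of jyrrjr below j, bump it to the next letter, and reset everything to its right to y.

jyrrjf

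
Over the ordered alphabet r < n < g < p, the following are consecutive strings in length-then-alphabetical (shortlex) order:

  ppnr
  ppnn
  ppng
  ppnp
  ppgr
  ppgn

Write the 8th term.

ppgp

Continuing the enumeration 2 steps past ppgn: ppgn → ppgg → (answer).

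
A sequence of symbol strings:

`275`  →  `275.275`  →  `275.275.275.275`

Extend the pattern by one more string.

Each string is two copies of the previous one joined by '.'.
So the next term is two copies of 275.275.275.275 with '.' between the halves.

275.275.275.275.275.275.275.275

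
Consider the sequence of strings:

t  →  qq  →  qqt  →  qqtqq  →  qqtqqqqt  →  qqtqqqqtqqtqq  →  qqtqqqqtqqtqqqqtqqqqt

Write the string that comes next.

This is a Fibonacci-style word recurrence s(k) = s(k−1)·s(k−2): e.g. qq·t = qqt.
Continuing: qqtqqqqtqqtqqqqtqqqqt · qqtqqqqtqqtqq gives term 8.

qqtqqqqtqqtqqqqtqqqqtqqtqqqqtqqtqq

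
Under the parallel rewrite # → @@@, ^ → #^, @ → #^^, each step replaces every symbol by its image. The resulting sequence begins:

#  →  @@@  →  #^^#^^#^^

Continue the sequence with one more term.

@@@#^#^@@@#^#^@@@#^#^

Rewriting each symbol of #^^#^^#^^: #→@@@, ^→#^, ^→#^, #→@@@, ^→#^, ^→#^, #→@@@, ^→#^, ^→#^, which concatenates to @@@ #^ #^ @@@ #^ #^ @@@ #^ #^.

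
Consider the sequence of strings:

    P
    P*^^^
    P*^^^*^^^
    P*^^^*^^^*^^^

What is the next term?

The strings grow by a fixed suffix *^^^ each time.
Applying this once more to P*^^^*^^^*^^^:

P*^^^*^^^*^^^*^^^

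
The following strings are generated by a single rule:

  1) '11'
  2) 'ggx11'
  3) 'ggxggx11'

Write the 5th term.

ggxggxggxggx11

Every step adds ggx at the front: s(k+1) = ggx·s(k).
From ggxggx11, 2 further steps: ggxggx11 → ggxggxggx11 → (answer).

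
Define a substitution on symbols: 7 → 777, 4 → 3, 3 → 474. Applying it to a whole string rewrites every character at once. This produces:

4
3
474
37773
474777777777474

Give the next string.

φ(474777777777474) expands symbol-by-symbol to 3 777 3 777 777 777 777 777 777 777 777 777 3 777 3; joining the 15 pieces gives the next term.

3777377777777777777777777777777737773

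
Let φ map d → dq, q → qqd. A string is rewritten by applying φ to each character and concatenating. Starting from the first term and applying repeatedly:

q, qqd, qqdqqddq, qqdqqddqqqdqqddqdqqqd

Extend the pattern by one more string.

Rewriting the 21 symbols of qqdqqddqqqdqqddqdqqqd one by one yields qqd qqd dq qqd qqd dq dq qqd qqd qqd dq qqd qqd dq dq qqd dq qqd qqd qqd dq; concatenated:

qqdqqddqqqdqqddqdqqqdqqdqqddqqqdqqddqdqqqddqqqdqqdqqddq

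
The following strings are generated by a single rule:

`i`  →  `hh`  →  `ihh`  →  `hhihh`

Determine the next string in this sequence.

From term 3 onward, concatenate the second-to-last term with the last: i·hh = ihh, hh·ihh = hhihh, …
So term 5 is ihh·hhihh.

ihhhhihh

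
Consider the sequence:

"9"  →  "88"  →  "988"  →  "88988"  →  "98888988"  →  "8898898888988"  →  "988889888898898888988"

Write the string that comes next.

This is a Fibonacci-style word recurrence s(k) = s(k−2)·s(k−1): e.g. 9·88 = 988.
The next term joins 8898898888988 and 988889888898898888988.

8898898888988988889888898898888988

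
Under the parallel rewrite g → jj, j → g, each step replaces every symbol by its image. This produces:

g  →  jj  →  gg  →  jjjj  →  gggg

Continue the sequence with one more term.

Apply φ to gggg symbol by symbol: g→jj, g→jj, g→jj, g→jj; joined: jj jj jj jj.

jjjjjjjj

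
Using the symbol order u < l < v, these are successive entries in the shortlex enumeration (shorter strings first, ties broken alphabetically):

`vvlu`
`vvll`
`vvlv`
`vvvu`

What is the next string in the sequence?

The successor of vvvu increments the rightmost position that isn't already v and resets every position after it to u.

vvvl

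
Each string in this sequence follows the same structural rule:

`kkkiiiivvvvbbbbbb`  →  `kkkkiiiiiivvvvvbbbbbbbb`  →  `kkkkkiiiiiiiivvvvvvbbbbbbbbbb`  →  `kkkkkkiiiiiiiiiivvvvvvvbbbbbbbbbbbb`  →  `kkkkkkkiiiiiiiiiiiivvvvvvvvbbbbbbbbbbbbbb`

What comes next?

kkkkkkkkiiiiiiiiiiiiiivvvvvvvvvbbbbbbbbbbbbbbbb

The n-th term is n+1 k's then 2n i's then n+2 v's then 2n+2 b's, where the shown terms are n = 2, 3, 4, 5, 6.
At n = 7 the blocks have lengths 8, 14, 9, 16.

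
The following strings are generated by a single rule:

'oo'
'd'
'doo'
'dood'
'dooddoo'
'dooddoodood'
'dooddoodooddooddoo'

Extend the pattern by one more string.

dooddoodooddooddoodooddoodood

This is a Fibonacci-style word recurrence s(k) = s(k−1)·s(k−2): e.g. d·oo = doo.
The next term joins dooddoodooddooddoo and dooddoodood.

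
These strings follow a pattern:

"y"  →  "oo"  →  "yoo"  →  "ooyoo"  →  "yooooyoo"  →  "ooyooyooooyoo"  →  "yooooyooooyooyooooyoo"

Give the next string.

Each term (from the third on) is the two preceding terms concatenated in order: term 3 = y·oo = yoo.
Continuing: ooyooyooooyoo · yooooyooooyooyooooyoo gives term 8.

ooyooyooooyooyooooyooooyooyooooyoo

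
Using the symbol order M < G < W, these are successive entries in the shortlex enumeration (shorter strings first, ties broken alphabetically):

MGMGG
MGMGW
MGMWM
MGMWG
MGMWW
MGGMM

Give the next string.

Treat MGGMM as a base-3 numeral over the given alphabet and add one, carrying through any trailing W's.

MGGMG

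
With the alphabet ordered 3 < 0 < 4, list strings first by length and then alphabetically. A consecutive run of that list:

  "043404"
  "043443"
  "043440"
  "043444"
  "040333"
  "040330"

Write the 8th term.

040303

Stepping forward 2 times from 040330: 040330 → 040334, then the target.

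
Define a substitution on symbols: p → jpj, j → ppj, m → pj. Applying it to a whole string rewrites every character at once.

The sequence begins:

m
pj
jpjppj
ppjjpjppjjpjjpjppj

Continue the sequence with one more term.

Rewriting the 18 symbols of ppjjpjppjjpjjpjppj one by one yields jpj jpj ppj ppj jpj ppj jpj jpj ppj ppj jpj ppj ppj jpj ppj jpj jpj ppj; concatenated:

jpjjpjppjppjjpjppjjpjjpjppjppjjpjppjppjjpjppjjpjjpjppj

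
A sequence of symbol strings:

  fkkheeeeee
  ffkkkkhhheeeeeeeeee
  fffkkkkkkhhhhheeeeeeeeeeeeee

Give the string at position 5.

fffffkkkkkkkkkkhhhhhhhhheeeeeeeeeeeeeeeeeeeeee

Reading off run lengths: f runs 1, 2, 3; k runs 2, 4, 6; h runs 1, 3, 5; e runs 6, 10, 14 — each is linear in n (n = 1, 2, …).
Setting n = 5 gives 5, 10, 9, 22 characters in each block.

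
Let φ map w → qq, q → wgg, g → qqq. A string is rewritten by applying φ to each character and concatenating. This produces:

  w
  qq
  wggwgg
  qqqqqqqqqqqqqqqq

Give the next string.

wggwggwggwggwggwggwggwggwggwggwggwggwggwggwggwgg

φ(qqqqqqqqqqqqqqqq) expands symbol-by-symbol to wgg wgg wgg wgg wgg wgg wgg wgg wgg wgg wgg wgg wgg wgg wgg wgg; joining the 16 pieces gives the next term.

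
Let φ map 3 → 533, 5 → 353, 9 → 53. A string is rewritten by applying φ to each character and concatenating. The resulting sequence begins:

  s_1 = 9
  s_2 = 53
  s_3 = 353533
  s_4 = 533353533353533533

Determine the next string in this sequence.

Rewriting the 18 symbols of 533353533353533533 one by one yields 353 533 533 533 353 533 353 533 533 533 353 533 353 533 533 353 533 533; concatenated:

353533533533353533353533533533353533353533533353533533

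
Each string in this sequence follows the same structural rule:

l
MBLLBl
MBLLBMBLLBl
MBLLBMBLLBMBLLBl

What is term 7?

Each term is the previous one with MBLLB prepended.
From MBLLBMBLLBMBLLBl, 3 further steps: MBLLBMBLLBMBLLBl → MBLLBMBLLBMBLLBMBLLBl → MBLLBMBLLBMBLLBMBLLBMBLLBl → (answer).

MBLLBMBLLBMBLLBMBLLBMBLLBMBLLBl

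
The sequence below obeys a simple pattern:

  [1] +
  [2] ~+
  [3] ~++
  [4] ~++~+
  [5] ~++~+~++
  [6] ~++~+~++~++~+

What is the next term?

~++~+~++~++~+~++~+~++

From term 3 onward, concatenate the last term with the second-to-last: ~+·+ = ~++, ~++·~+ = ~++~+, …
The next term joins ~++~+~++~++~+ and ~++~+~++.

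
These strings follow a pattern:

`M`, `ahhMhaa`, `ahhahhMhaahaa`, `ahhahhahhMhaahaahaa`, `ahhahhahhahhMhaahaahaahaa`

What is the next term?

ahhahhahhahhahhMhaahaahaahaahaa

Every step adds ahh to the front and haa to the end of the previous string.
One more step from ahhahhahhahhMhaahaahaahaa gives the answer.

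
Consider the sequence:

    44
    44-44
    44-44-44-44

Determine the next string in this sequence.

Each string is two copies of the previous one joined by '-'.
So the next term is two copies of 44-44-44-44 with '-' between the halves.

44-44-44-44-44-44-44-44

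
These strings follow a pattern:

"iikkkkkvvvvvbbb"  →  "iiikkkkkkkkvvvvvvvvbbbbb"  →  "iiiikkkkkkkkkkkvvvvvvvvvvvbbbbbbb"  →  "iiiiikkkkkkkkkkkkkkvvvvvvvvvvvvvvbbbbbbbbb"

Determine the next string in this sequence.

iiiiiikkkkkkkkkkkkkkkkkvvvvvvvvvvvvvvvvvbbbbbbbbbbb

The n-th term is n i's then 3n-1 k's then 3n-1 v's then 2n-1 b's, where the shown terms are n = 2, 3, 4, 5.
At n = 6 the blocks have lengths 6, 17, 17, 11.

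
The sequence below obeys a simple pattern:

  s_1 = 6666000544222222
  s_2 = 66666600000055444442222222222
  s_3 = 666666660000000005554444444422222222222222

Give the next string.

The n-th term is 2n+2 6's then 3n 0's then n 5's then 3n-1 4's then 4n+2 2's (n = 1, 2, …).
At n = 4 the blocks have lengths 10, 12, 4, 11, 18.

6666666666000000000000555544444444444222222222222222222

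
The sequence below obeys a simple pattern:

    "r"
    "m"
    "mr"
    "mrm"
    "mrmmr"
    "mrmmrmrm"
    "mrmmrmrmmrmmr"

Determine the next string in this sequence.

This is a Fibonacci-style word recurrence s(k) = s(k−1)·s(k−2): e.g. m·r = mr.
Continuing: mrmmrmrmmrmmr · mrmmrmrm gives term 8.

mrmmrmrmmrmmrmrmmrmrm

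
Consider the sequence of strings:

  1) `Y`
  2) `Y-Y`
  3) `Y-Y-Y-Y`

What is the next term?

Each string is two copies of the previous one joined by '-'.
Doubling Y-Y-Y-Y with '-' between the halves:

Y-Y-Y-Y-Y-Y-Y-Y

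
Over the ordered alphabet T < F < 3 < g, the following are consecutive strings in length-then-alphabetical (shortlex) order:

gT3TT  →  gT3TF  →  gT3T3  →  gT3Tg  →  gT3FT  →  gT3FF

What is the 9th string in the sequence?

gT33T

Advancing 3 positions from gT3FF through gT3FF → gT3F3 → gT3Fg reaches term 9.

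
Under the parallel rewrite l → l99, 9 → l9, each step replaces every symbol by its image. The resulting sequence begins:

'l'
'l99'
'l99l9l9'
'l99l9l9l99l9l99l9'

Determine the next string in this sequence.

Replace each of the 17 characters of l99l9l9l99l9l99l9 in place — l99 l9 l9 l99 l9 l99 l9 l99 l9 l9 l99 l9 l99 l9 l9 l99 l9 — and concatenate.

l99l9l9l99l9l99l9l99l9l9l99l9l99l9l9l99l9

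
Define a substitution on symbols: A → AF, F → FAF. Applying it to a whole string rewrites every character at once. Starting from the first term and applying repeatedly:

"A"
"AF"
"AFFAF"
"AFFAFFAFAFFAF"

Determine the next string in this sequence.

AFFAFFAFAFFAFFAFAFFAFAFFAFFAFAFFAF

Applying the rule to each of the 13 symbols of AFFAFFAFAFFAF gives the pieces AF FAF FAF AF FAF FAF AF FAF AF FAF FAF AF FAF, which concatenate to the answer.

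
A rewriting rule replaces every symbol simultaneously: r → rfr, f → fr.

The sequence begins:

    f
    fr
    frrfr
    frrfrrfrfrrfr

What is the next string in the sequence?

frrfrrfrfrrfrrfrfrrfrfrrfrrfrfrrfr

Replace each of the 13 characters of frrfrrfrfrrfr in place — fr rfr rfr fr rfr rfr fr rfr fr rfr rfr fr rfr — and concatenate.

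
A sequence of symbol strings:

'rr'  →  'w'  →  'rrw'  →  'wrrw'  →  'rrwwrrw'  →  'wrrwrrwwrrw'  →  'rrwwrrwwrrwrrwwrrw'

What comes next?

wrrwrrwwrrwrrwwrrwwrrwrrwwrrw

From term 3 onward, concatenate the second-to-last term with the last: rr·w = rrw, w·rrw = wrrw, …
So term 8 is wrrwrrwwrrw·rrwwrrwwrrwrrwwrrw.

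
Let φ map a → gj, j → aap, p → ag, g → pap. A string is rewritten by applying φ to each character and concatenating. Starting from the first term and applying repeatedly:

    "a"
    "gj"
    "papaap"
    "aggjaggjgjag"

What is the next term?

gjpappapaapgjpappapaappapaapgjpap

Rewriting each symbol of aggjaggjgjag: a→gj, g→pap, g→pap, j→aap, a→gj, g→pap, g→pap, j→aap, g→pap, j→aap, a→gj, g→pap, which concatenates to gj pap pap aap gj pap pap aap pap aap gj pap.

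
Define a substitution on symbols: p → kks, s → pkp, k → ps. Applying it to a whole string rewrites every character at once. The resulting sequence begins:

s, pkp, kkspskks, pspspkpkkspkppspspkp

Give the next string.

Rewriting the 20 symbols of pspspkpkkspkppspspkp one by one yields kks pkp kks pkp kks ps kks ps ps pkp kks ps kks kks pkp kks pkp kks ps kks; concatenated:

kkspkpkkspkpkkspskkspspspkpkkspskkskkspkpkkspkpkkspskks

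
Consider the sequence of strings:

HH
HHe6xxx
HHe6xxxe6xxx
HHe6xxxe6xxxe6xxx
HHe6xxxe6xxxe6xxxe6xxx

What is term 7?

Every step adds e6xxx to the end: s(k+1) = s(k)·e6xxx.
From HHe6xxxe6xxxe6xxxe6xxx, 2 further steps: HHe6xxxe6xxxe6xxxe6xxx → HHe6xxxe6xxxe6xxxe6xxxe6xxx → (answer).

HHe6xxxe6xxxe6xxxe6xxxe6xxxe6xxx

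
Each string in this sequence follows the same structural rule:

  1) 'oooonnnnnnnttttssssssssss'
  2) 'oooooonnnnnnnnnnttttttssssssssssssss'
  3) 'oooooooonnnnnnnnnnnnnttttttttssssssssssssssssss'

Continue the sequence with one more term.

oooooooooonnnnnnnnnnnnnnnnttttttttttssssssssssssssssssssss

Term n consists of 2n o's, followed by 3n+1 n's, followed by 2n t's, followed by 4n+2 s's, where the shown terms are n = 2, 3, 4.
For the next term, n = 5, so the run lengths are 10, 16, 10, 22.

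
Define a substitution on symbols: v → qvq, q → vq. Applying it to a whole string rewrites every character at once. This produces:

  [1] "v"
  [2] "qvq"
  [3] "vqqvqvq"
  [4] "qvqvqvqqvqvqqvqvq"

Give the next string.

vqqvqvqqvqvqqvqvqvqqvqvqqvqvqvqqvqvqqvqvq

φ(qvqvqvqqvqvqqvqvq) expands symbol-by-symbol to vq qvq vq qvq vq qvq vq vq qvq vq qvq vq vq qvq vq qvq vq; joining the 17 pieces gives the next term.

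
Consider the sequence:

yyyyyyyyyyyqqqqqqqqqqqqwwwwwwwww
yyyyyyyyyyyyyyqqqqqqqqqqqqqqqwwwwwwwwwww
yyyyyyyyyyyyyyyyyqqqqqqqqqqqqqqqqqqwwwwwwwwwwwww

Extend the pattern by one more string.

yyyyyyyyyyyyyyyyyyyyqqqqqqqqqqqqqqqqqqqqqwwwwwwwwwwwwwww

The n-th term is 3n+2 y's then 3n+3 q's then 2n+3 w's, where the shown terms are n = 3, 4, 5.
At n = 6 the blocks have lengths 20, 21, 15.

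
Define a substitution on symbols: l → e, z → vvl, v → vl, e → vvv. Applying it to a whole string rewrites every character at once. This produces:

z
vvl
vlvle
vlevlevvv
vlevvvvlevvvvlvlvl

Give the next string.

vlevvvvlvlvlvlevvvvlvlvlvlevlevle

φ(vlevvvvlevvvvlvlvl) expands symbol-by-symbol to vl e vvv vl vl vl vl e vvv vl vl vl vl e vl e vl e; joining the 18 pieces gives the next term.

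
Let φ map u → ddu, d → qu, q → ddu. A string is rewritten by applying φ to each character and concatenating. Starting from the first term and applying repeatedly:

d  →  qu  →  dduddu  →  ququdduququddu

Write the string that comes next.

Rewriting the 14 symbols of ququdduququddu one by one yields ddu ddu ddu ddu qu qu ddu ddu ddu ddu ddu qu qu ddu; concatenated:

ddudduddudduququdduddudduddudduququddu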